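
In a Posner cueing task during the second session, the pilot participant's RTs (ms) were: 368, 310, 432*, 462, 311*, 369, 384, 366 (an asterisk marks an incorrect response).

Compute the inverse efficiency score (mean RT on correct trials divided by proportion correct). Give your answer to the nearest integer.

502 ms

Correct trials (n=6): 368, 310, 462, 369, 384, 366
Mean correct RT = 2259/6 = 376.5000 ms
Proportion correct = 6/8
IES = 376.5000 / (6/8) = 502.000 ms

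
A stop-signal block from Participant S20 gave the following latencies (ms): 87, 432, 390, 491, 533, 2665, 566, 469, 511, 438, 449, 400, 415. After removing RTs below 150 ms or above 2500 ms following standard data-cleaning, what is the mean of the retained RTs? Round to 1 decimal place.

463.1 ms

Excluded: 87, 2665
Retained (n=11): Σ = 5094
Mean = 5094/11 = 463.0909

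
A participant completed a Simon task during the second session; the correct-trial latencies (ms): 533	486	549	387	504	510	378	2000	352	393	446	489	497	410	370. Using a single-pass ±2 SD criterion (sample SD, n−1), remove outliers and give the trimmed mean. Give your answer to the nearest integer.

n = 15, ΣRT = 8304, M = 553.600
Σ(x−M)² = 2299759.60; s = √(2299759.60/14) = 405.301
Cutoffs: 553.600 ± 2·405.301 → [-257.0, 1364.2]
Outside: 2000 → excluded.
Retained (n=14): Σ = 6304, mean = 6304/14 = 450.286

450 ms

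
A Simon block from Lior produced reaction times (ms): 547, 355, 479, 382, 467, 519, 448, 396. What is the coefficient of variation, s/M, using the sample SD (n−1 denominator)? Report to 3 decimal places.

0.150

n = 8, Σ = 3593, M = 449.1250
Σ(x−M)² = 31862.875; s = √(31862.875/7) = 67.4673
CV = 67.4673 / 449.1250 = 0.15022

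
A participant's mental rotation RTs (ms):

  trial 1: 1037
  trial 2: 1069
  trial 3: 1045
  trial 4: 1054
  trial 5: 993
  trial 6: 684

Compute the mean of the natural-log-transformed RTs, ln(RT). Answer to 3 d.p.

ln(RT): 6.9441, 6.9745, 6.9518, 6.9603, 6.9007, 6.5280
Σ ln(RT) = 41.2594
Mean = 41.2594/6 = 6.87656

6.877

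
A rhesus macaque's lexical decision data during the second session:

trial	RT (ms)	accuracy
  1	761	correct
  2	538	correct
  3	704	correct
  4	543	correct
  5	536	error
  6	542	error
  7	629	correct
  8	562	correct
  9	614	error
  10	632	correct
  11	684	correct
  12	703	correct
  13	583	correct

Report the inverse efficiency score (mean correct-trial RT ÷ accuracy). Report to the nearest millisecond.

Correct trials (n=10): 761, 538, 704, 543, 629, 562, 632, 684, 703, 583
Mean correct RT = 6339/10 = 633.9000 ms
Proportion correct = 10/13
IES = 633.9000 / (10/13) = 824.070 ms

824 ms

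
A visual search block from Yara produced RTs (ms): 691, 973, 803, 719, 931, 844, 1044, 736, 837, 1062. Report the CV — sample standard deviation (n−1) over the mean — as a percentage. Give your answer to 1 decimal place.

n = 10, Σ = 8640, M = 864.0000
Σ(x−M)² = 160162.000; s = √(160162.000/9) = 133.4008
CV = 133.4008 / 864.0000 = 0.15440 = 15.440%

15.4%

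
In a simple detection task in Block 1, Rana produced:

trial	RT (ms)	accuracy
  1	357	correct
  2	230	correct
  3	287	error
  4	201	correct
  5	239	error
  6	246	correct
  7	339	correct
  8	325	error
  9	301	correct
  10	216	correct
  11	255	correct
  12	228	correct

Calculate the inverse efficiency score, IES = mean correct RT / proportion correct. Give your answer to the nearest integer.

Correct trials (n=9): 357, 230, 201, 246, 339, 301, 216, 255, 228
Mean correct RT = 2373/9 = 263.6667 ms
Proportion correct = 9/12
IES = 263.6667 / (9/12) = 351.556 ms

352 ms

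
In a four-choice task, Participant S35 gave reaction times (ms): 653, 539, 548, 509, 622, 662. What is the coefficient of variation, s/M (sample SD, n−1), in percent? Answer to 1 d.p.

11.0%

n = 6, Σ = 3533, M = 588.8333
Σ(x−M)² = 21094.833; s = √(21094.833/5) = 64.9536
CV = 64.9536 / 588.8333 = 0.11031 = 11.031%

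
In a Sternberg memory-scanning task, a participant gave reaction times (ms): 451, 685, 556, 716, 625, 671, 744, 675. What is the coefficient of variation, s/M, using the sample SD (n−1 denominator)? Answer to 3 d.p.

n = 8, Σ = 5123, M = 640.3750
Σ(x−M)² = 63803.875; s = √(63803.875/7) = 95.4717
CV = 95.4717 / 640.3750 = 0.14909

0.149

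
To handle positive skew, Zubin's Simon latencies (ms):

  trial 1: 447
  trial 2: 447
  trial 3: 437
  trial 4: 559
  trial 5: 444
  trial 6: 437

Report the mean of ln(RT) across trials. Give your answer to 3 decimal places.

ln(RT): 6.1026, 6.1026, 6.0799, 6.3261, 6.0958, 6.0799
Σ ln(RT) = 36.7870
Mean = 36.7870/6 = 6.13116

6.131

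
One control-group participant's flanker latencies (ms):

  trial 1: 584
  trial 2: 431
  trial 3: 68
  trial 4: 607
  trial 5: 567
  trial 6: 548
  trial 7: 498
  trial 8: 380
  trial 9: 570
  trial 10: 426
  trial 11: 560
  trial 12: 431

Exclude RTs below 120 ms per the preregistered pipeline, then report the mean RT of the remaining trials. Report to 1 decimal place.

509.3 ms

Excluded: 68
Retained (n=11): Σ = 5602
Mean = 5602/11 = 509.2727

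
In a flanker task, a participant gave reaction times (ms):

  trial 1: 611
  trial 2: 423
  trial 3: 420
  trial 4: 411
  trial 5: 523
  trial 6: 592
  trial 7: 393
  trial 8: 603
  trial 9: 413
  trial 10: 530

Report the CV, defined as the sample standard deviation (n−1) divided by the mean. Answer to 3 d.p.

0.181

n = 10, Σ = 4919, M = 491.9000
Σ(x−M)² = 71434.900; s = √(71434.900/9) = 89.0910
CV = 89.0910 / 491.9000 = 0.18112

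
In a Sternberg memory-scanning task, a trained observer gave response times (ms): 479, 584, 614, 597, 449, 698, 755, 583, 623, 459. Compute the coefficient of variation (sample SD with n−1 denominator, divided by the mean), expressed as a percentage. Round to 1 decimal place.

n = 10, Σ = 5841, M = 584.1000
Σ(x−M)² = 89702.900; s = √(89702.900/9) = 99.8348
CV = 99.8348 / 584.1000 = 0.17092 = 17.092%

17.1%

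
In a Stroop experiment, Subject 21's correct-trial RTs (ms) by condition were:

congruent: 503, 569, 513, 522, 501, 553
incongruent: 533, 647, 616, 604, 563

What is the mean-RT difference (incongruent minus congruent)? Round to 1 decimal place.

65.8 ms

M(congruent) = 3161/6 = 526.833
M(incongruent) = 2963/5 = 592.600
Difference = 592.600 − 526.833 = 65.767 ms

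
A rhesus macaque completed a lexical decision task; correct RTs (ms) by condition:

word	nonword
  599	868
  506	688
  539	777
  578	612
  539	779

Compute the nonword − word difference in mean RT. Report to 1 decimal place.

192.6 ms

M(word) = 2761/5 = 552.200
M(nonword) = 3724/5 = 744.800
Difference = 744.800 − 552.200 = 192.600 ms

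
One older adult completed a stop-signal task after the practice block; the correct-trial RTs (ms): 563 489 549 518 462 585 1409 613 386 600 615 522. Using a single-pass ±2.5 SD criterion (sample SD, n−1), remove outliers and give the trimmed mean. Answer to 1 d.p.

n = 12, ΣRT = 7311, M = 609.250
Σ(x−M)² = 748012.25; s = √(748012.25/11) = 260.770
Cutoffs: 609.250 ± 2.5·260.770 → [-42.7, 1261.2]
Outside: 1409 → excluded.
Retained (n=11): Σ = 5902, mean = 5902/11 = 536.545

536.5 ms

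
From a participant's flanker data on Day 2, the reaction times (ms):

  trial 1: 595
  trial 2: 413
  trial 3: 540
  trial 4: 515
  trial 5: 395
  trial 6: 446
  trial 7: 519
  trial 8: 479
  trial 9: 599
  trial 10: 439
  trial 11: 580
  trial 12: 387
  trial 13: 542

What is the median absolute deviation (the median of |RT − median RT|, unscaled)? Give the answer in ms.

69 ms

Sorted: 387, 395, 413, 439, 446, 479, 515, 519, 540, 542, 580, 595, 599 → median = 515
|x − 515|: 80, 102, 25, 0, 120, 69, 4, 36, 84, 76, 65, 128, 27
Sorted deviations: 0, 4, 25, 27, 36, 65, 69, 76, 80, 84, 102, 120, 128 → MAD = 69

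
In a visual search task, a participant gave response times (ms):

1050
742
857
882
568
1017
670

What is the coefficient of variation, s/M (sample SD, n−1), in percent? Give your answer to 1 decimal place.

n = 7, Σ = 5786, M = 826.5714
Σ(x−M)² = 188707.714; s = √(188707.714/6) = 177.3451
CV = 177.3451 / 826.5714 = 0.21456 = 21.456%

21.5%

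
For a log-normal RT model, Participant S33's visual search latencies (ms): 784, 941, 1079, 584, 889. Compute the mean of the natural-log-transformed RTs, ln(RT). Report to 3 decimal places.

ln(RT): 6.6644, 6.8469, 6.9838, 6.3699, 6.7901
Σ ln(RT) = 33.6551
Mean = 33.6551/5 = 6.73103

6.731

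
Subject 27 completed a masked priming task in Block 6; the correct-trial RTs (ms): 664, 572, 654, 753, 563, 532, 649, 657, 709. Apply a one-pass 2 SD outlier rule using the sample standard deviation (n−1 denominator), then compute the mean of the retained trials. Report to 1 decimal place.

n = 9, ΣRT = 5753, M = 639.222
Σ(x−M)² = 40883.56; s = √(40883.56/8) = 71.487
Cutoffs: 639.222 ± 2·71.487 → [496.2, 782.2]
No RTs fall outside the cutoffs; all 9 retained. Mean = 5753/9 = 639.222

639.2 ms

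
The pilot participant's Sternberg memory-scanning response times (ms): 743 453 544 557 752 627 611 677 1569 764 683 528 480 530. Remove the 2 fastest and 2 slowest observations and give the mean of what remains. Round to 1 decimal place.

Sorted: 453, 480, 528, 530, 544, 557, 611, 627, 677, 683, 743, 752, 764, 1569
Drop lowest 2 (453, 480) and highest 2 (764, 1569)
Remaining (n=10): Σ = 6252, mean = 6252/10 = 625.200

625.2 ms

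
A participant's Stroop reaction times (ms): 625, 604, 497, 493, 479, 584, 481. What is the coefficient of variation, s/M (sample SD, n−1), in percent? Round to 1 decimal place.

11.9%

n = 7, Σ = 3763, M = 537.5714
Σ(x−M)² = 24475.714; s = √(24475.714/6) = 63.8693
CV = 63.8693 / 537.5714 = 0.11881 = 11.881%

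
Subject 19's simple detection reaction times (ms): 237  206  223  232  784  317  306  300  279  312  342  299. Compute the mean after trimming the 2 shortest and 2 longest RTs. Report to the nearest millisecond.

285 ms

Sorted: 206, 223, 232, 237, 279, 299, 300, 306, 312, 317, 342, 784
Drop lowest 2 (206, 223) and highest 2 (342, 784)
Remaining (n=8): Σ = 2282, mean = 2282/8 = 285.250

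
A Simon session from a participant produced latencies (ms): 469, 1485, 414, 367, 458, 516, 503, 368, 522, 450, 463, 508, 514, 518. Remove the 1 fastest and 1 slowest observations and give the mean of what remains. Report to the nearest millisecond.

Sorted: 367, 368, 414, 450, 458, 463, 469, 503, 508, 514, 516, 518, 522, 1485
Drop lowest 1 (367) and highest 1 (1485)
Remaining (n=12): Σ = 5703, mean = 5703/12 = 475.250

475 ms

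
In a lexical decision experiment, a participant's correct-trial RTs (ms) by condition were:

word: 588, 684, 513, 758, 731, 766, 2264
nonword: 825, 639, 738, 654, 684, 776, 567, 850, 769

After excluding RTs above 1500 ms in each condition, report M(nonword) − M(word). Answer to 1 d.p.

49.1 ms

word: exclude 2264
M(word) = 4040/6 = 673.333
M(nonword) = 6502/9 = 722.444
Difference = 722.444 − 673.333 = 49.111 ms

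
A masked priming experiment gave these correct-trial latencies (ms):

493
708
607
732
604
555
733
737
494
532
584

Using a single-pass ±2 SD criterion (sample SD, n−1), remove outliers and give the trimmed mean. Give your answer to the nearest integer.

n = 11, ΣRT = 6779, M = 616.273
Σ(x−M)² = 92288.18; s = √(92288.18/10) = 96.067
Cutoffs: 616.273 ± 2·96.067 → [424.1, 808.4]
No RTs fall outside the cutoffs; all 11 retained. Mean = 6779/11 = 616.273

616 ms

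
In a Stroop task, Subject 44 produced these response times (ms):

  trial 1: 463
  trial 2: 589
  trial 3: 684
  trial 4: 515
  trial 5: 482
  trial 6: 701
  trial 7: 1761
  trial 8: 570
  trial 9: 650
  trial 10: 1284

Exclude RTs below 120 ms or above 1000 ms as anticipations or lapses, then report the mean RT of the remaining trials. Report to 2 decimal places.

581.75 ms

Excluded: 1284, 1761
Retained (n=8): Σ = 4654
Mean = 4654/8 = 581.7500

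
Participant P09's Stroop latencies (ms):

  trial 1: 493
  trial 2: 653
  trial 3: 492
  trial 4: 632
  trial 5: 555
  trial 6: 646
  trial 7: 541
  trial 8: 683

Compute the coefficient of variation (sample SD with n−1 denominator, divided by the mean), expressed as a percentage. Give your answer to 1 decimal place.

12.9%

n = 8, Σ = 4695, M = 586.8750
Σ(x−M)² = 40078.875; s = √(40078.875/7) = 75.6674
CV = 75.6674 / 586.8750 = 0.12893 = 12.893%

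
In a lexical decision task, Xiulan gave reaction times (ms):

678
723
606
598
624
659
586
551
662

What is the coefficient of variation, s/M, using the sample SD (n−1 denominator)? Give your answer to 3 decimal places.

n = 9, Σ = 5687, M = 631.8889
Σ(x−M)² = 22598.889; s = √(22598.889/8) = 53.1494
CV = 53.1494 / 631.8889 = 0.08411

0.084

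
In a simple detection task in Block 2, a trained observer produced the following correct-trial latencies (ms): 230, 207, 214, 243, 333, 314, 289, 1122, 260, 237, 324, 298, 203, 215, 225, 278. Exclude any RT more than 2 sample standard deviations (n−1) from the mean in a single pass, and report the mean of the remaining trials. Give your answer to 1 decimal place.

n = 16, ΣRT = 4992, M = 312.000
Σ(x−M)² = 727872.00; s = √(727872.00/15) = 220.283
Cutoffs: 312.000 ± 2·220.283 → [-128.6, 752.6]
Outside: 1122 → excluded.
Retained (n=15): Σ = 3870, mean = 3870/15 = 258.000

258.0 ms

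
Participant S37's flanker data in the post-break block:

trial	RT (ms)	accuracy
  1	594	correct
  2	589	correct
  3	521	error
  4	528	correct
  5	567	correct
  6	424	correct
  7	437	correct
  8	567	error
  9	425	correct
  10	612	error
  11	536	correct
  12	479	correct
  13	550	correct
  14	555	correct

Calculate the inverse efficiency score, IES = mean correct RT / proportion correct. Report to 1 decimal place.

Correct trials (n=11): 594, 589, 528, 567, 424, 437, 425, 536, 479, 550, 555
Mean correct RT = 5684/11 = 516.7273 ms
Proportion correct = 11/14
IES = 516.7273 / (11/14) = 657.653 ms

657.7 ms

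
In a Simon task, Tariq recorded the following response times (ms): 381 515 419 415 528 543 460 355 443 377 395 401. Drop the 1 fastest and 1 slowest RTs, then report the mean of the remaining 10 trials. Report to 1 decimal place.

433.4 ms

Sorted: 355, 377, 381, 395, 401, 415, 419, 443, 460, 515, 528, 543
Drop lowest 1 (355) and highest 1 (543)
Remaining (n=10): Σ = 4334, mean = 4334/10 = 433.400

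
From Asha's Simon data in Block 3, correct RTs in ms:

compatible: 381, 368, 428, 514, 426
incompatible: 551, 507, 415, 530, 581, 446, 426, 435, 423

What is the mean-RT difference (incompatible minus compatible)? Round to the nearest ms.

M(compatible) = 2117/5 = 423.400
M(incompatible) = 4314/9 = 479.333
Difference = 479.333 − 423.400 = 55.933 ms

56 ms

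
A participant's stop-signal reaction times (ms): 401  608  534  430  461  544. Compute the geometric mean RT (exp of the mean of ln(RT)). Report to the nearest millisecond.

491 ms

ln(RT): 5.9940, 6.4102, 6.2804, 6.0638, 6.1334, 6.2989
Mean ln(RT) = 37.1807/6 = 6.19678
Geometric mean = exp(6.19678) = 491.16 ms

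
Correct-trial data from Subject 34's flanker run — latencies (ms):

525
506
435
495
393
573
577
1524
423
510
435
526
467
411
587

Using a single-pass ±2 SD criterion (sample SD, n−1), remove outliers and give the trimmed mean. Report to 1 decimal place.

n = 15, ΣRT = 8387, M = 559.133
Σ(x−M)² = 1051251.73; s = √(1051251.73/14) = 274.024
Cutoffs: 559.133 ± 2·274.024 → [11.1, 1107.2]
Outside: 1524 → excluded.
Retained (n=14): Σ = 6863, mean = 6863/14 = 490.214

490.2 ms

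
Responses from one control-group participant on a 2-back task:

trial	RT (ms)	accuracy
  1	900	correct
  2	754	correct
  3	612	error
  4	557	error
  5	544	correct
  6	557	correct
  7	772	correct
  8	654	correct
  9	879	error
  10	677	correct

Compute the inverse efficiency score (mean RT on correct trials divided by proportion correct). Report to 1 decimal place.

991.4 ms

Correct trials (n=7): 900, 754, 544, 557, 772, 654, 677
Mean correct RT = 4858/7 = 694.0000 ms
Proportion correct = 7/10
IES = 694.0000 / (7/10) = 991.429 ms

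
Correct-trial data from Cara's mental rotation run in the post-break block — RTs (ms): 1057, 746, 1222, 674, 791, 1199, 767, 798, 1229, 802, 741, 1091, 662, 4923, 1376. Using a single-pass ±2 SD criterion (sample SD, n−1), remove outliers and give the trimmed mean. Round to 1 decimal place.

939.6 ms

n = 15, ΣRT = 18078, M = 1205.200
Σ(x−M)² = 15582650.40; s = √(15582650.40/14) = 1055.010
Cutoffs: 1205.200 ± 2·1055.010 → [-904.8, 3315.2]
Outside: 4923 → excluded.
Retained (n=14): Σ = 13155, mean = 13155/14 = 939.643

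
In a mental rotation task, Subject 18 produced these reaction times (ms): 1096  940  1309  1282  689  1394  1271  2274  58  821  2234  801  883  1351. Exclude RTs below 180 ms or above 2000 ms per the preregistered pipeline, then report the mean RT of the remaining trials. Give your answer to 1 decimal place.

Excluded: 58, 2234, 2274
Retained (n=11): Σ = 11837
Mean = 11837/11 = 1076.0909

1076.1 ms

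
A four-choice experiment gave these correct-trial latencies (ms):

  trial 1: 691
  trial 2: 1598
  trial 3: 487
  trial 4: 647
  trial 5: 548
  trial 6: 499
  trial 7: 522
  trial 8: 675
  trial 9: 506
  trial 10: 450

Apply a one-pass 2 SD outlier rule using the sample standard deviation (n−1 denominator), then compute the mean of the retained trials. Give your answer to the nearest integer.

n = 10, ΣRT = 6623, M = 662.300
Σ(x−M)² = 1036400.10; s = √(1036400.10/9) = 339.346
Cutoffs: 662.300 ± 2·339.346 → [-16.4, 1341.0]
Outside: 1598 → excluded.
Retained (n=9): Σ = 5025, mean = 5025/9 = 558.333

558 ms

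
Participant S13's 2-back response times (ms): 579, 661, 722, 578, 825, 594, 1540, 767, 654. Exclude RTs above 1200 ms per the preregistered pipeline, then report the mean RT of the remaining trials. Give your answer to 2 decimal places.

Excluded: 1540
Retained (n=8): Σ = 5380
Mean = 5380/8 = 672.5000

672.50 ms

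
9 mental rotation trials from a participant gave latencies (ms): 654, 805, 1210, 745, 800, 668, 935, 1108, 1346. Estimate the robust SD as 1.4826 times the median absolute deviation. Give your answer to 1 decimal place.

Sorted: 654, 668, 745, 800, 805, 935, 1108, 1210, 1346 → median = 805
|x − 805| sorted: 0, 5, 60, 130, 137, 151, 303, 405, 541 → MAD = 137
Robust SD ≈ 1.4826 × 137 = 203.116

203.1 ms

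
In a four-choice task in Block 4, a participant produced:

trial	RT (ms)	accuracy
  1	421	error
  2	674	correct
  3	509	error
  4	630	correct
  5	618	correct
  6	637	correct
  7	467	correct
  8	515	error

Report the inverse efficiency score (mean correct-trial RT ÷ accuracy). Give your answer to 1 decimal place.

968.3 ms

Correct trials (n=5): 674, 630, 618, 637, 467
Mean correct RT = 3026/5 = 605.2000 ms
Proportion correct = 5/8
IES = 605.2000 / (5/8) = 968.320 ms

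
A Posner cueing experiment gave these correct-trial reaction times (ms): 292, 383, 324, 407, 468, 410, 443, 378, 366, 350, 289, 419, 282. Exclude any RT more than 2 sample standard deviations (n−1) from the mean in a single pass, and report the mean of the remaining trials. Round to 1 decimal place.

370.1 ms

n = 13, ΣRT = 4811, M = 370.077
Σ(x−M)² = 43456.92; s = √(43456.92/12) = 60.178
Cutoffs: 370.077 ± 2·60.178 → [249.7, 490.4]
No RTs fall outside the cutoffs; all 13 retained. Mean = 4811/13 = 370.077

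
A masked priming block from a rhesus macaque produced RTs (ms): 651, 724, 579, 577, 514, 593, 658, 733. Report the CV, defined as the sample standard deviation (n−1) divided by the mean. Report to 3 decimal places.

0.122

n = 8, Σ = 5029, M = 628.6250
Σ(x−M)² = 40889.875; s = √(40889.875/7) = 76.4291
CV = 76.4291 / 628.6250 = 0.12158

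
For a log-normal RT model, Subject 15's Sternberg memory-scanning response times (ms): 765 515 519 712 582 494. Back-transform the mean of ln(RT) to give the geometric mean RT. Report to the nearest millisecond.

589 ms

ln(RT): 6.6399, 6.2442, 6.2519, 6.5681, 6.3665, 6.2025
Mean ln(RT) = 38.2730/6 = 6.37884
Geometric mean = exp(6.37884) = 589.24 ms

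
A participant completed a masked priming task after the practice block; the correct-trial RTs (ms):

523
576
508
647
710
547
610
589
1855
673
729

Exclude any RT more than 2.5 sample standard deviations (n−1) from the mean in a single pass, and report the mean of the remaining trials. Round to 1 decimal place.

n = 11, ΣRT = 7967, M = 724.273
Σ(x−M)² = 1459422.18; s = √(1459422.18/10) = 382.024
Cutoffs: 724.273 ± 2.5·382.024 → [-230.8, 1679.3]
Outside: 1855 → excluded.
Retained (n=10): Σ = 6112, mean = 6112/10 = 611.200

611.2 ms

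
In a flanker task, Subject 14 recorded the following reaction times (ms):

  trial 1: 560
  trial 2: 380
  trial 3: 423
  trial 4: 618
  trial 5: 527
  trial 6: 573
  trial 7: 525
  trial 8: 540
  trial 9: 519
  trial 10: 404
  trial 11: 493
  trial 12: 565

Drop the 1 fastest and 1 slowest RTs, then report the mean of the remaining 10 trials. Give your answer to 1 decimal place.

Sorted: 380, 404, 423, 493, 519, 525, 527, 540, 560, 565, 573, 618
Drop lowest 1 (380) and highest 1 (618)
Remaining (n=10): Σ = 5129, mean = 5129/10 = 512.900

512.9 ms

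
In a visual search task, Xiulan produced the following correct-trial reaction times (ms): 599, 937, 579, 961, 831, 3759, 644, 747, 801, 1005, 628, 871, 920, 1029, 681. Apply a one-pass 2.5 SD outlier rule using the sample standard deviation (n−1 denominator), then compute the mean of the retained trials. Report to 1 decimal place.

802.4 ms

n = 15, ΣRT = 14992, M = 999.467
Σ(x−M)² = 8478567.73; s = √(8478567.73/14) = 778.211
Cutoffs: 999.467 ± 2.5·778.211 → [-946.1, 2945.0]
Outside: 3759 → excluded.
Retained (n=14): Σ = 11233, mean = 11233/14 = 802.357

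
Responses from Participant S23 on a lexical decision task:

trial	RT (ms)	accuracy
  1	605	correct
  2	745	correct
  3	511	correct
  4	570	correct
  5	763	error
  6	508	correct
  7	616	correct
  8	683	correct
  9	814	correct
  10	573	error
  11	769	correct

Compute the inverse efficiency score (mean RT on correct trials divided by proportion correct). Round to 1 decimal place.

790.5 ms

Correct trials (n=9): 605, 745, 511, 570, 508, 616, 683, 814, 769
Mean correct RT = 5821/9 = 646.7778 ms
Proportion correct = 9/11
IES = 646.7778 / (9/11) = 790.506 ms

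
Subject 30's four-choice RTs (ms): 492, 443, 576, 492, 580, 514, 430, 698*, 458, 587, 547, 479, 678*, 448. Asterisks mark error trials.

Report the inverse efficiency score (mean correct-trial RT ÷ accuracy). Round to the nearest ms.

588 ms

Correct trials (n=12): 492, 443, 576, 492, 580, 514, 430, 458, 587, 547, 479, 448
Mean correct RT = 6046/12 = 503.8333 ms
Proportion correct = 12/14
IES = 503.8333 / (12/14) = 587.806 ms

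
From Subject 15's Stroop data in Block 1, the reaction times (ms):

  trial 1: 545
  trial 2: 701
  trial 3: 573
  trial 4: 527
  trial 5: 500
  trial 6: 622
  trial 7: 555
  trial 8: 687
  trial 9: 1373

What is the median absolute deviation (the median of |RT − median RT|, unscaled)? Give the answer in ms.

Sorted: 500, 527, 545, 555, 573, 622, 687, 701, 1373 → median = 573
|x − 573|: 28, 128, 0, 46, 73, 49, 18, 114, 800
Sorted deviations: 0, 18, 28, 46, 49, 73, 114, 128, 800 → MAD = 49

49 ms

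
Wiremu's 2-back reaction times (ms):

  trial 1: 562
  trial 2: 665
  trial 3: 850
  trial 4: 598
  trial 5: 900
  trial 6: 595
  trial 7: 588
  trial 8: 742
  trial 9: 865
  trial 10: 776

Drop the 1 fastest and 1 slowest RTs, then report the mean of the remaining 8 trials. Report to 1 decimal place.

709.9 ms

Sorted: 562, 588, 595, 598, 665, 742, 776, 850, 865, 900
Drop lowest 1 (562) and highest 1 (900)
Remaining (n=8): Σ = 5679, mean = 5679/8 = 709.875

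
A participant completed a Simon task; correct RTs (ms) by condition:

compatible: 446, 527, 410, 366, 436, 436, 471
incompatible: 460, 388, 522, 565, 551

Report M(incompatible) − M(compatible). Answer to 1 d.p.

55.5 ms

M(compatible) = 3092/7 = 441.714
M(incompatible) = 2486/5 = 497.200
Difference = 497.200 − 441.714 = 55.486 ms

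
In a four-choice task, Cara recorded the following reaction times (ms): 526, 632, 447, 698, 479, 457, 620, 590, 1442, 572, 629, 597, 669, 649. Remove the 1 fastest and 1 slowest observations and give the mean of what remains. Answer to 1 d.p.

593.2 ms

Sorted: 447, 457, 479, 526, 572, 590, 597, 620, 629, 632, 649, 669, 698, 1442
Drop lowest 1 (447) and highest 1 (1442)
Remaining (n=12): Σ = 7118, mean = 7118/12 = 593.167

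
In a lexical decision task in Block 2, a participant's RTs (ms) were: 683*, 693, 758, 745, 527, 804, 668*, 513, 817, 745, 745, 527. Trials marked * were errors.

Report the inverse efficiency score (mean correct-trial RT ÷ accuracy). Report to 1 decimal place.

824.9 ms

Correct trials (n=10): 693, 758, 745, 527, 804, 513, 817, 745, 745, 527
Mean correct RT = 6874/10 = 687.4000 ms
Proportion correct = 10/12
IES = 687.4000 / (10/12) = 824.880 ms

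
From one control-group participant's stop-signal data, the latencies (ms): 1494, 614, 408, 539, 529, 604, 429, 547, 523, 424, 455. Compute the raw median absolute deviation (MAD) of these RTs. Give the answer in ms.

75 ms

Sorted: 408, 424, 429, 455, 523, 529, 539, 547, 604, 614, 1494 → median = 529
|x − 529|: 965, 85, 121, 10, 0, 75, 100, 18, 6, 105, 74
Sorted deviations: 0, 6, 10, 18, 74, 75, 85, 100, 105, 121, 965 → MAD = 75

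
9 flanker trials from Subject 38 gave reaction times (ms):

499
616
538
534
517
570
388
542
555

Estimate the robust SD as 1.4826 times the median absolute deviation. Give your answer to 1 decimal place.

31.1 ms

Sorted: 388, 499, 517, 534, 538, 542, 555, 570, 616 → median = 538
|x − 538| sorted: 0, 4, 4, 17, 21, 32, 39, 78, 150 → MAD = 21
Robust SD ≈ 1.4826 × 21 = 31.135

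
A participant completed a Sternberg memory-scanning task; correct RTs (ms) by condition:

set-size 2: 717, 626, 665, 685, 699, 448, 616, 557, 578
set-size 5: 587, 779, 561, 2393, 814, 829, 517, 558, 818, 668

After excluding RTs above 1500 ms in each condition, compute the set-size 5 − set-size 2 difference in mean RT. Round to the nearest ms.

set-size 5: exclude 2393
M(set-size 2) = 5591/9 = 621.222
M(set-size 5) = 6131/9 = 681.222
Difference = 681.222 − 621.222 = 60.000 ms

60 ms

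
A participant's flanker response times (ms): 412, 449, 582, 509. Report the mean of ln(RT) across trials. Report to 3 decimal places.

6.182

ln(RT): 6.0210, 6.1070, 6.3665, 6.2324
Σ ln(RT) = 24.7270
Mean = 24.7270/4 = 6.18174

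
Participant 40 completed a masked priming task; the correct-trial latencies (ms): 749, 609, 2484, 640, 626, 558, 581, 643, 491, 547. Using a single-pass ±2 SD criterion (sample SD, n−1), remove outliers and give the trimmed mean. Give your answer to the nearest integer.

605 ms

n = 10, ΣRT = 7928, M = 792.800
Σ(x−M)² = 3220959.60; s = √(3220959.60/9) = 598.234
Cutoffs: 792.800 ± 2·598.234 → [-403.7, 1989.3]
Outside: 2484 → excluded.
Retained (n=9): Σ = 5444, mean = 5444/9 = 604.889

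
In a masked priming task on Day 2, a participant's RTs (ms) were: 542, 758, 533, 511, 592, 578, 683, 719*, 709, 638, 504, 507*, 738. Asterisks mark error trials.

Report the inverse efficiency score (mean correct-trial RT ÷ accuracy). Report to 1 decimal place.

729.1 ms

Correct trials (n=11): 542, 758, 533, 511, 592, 578, 683, 709, 638, 504, 738
Mean correct RT = 6786/11 = 616.9091 ms
Proportion correct = 11/13
IES = 616.9091 / (11/13) = 729.074 ms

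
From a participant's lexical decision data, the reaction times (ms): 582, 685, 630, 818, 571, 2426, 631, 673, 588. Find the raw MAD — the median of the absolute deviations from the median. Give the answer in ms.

Sorted: 571, 582, 588, 630, 631, 673, 685, 818, 2426 → median = 631
|x − 631|: 49, 54, 1, 187, 60, 1795, 0, 42, 43
Sorted deviations: 0, 1, 42, 43, 49, 54, 60, 187, 1795 → MAD = 49

49 ms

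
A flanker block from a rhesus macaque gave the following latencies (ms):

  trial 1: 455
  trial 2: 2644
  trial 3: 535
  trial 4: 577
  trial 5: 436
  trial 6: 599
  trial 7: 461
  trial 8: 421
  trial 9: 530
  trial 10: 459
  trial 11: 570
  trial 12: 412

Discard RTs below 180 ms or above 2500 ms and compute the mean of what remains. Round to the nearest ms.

496 ms

Excluded: 2644
Retained (n=11): Σ = 5455
Mean = 5455/11 = 495.9091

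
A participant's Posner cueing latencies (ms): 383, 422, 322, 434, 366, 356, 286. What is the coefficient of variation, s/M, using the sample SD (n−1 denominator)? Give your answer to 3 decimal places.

0.143

n = 7, Σ = 2569, M = 367.0000
Σ(x−M)² = 16478.000; s = √(16478.000/6) = 52.4055
CV = 52.4055 / 367.0000 = 0.14279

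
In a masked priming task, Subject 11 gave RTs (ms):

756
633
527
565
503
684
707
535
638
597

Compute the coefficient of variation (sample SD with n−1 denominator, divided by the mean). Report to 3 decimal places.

n = 10, Σ = 6145, M = 614.5000
Σ(x−M)² = 63468.500; s = √(63468.500/9) = 83.9765
CV = 83.9765 / 614.5000 = 0.13666

0.137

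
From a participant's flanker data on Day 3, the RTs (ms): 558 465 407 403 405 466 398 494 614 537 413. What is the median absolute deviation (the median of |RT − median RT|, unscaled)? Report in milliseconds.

Sorted: 398, 403, 405, 407, 413, 465, 466, 494, 537, 558, 614 → median = 465
|x − 465|: 93, 0, 58, 62, 60, 1, 67, 29, 149, 72, 52
Sorted deviations: 0, 1, 29, 52, 58, 60, 62, 67, 72, 93, 149 → MAD = 60

60 ms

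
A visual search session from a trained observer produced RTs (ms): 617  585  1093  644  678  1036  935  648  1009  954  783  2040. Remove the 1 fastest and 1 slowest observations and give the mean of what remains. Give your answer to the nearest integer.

840 ms

Sorted: 585, 617, 644, 648, 678, 783, 935, 954, 1009, 1036, 1093, 2040
Drop lowest 1 (585) and highest 1 (2040)
Remaining (n=10): Σ = 8397, mean = 8397/10 = 839.700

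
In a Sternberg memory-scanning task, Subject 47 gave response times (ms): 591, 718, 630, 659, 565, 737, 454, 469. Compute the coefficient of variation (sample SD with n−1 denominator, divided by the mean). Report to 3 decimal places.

0.174

n = 8, Σ = 4823, M = 602.8750
Σ(x−M)² = 76790.875; s = √(76790.875/7) = 104.7384
CV = 104.7384 / 602.8750 = 0.17373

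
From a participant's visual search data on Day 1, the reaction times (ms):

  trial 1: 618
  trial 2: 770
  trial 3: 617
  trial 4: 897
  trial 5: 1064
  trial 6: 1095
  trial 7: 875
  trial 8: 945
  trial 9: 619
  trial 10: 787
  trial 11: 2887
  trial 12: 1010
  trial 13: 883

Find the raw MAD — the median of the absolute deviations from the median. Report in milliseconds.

127 ms

Sorted: 617, 618, 619, 770, 787, 875, 883, 897, 945, 1010, 1064, 1095, 2887 → median = 883
|x − 883|: 265, 113, 266, 14, 181, 212, 8, 62, 264, 96, 2004, 127, 0
Sorted deviations: 0, 8, 14, 62, 96, 113, 127, 181, 212, 264, 265, 266, 2004 → MAD = 127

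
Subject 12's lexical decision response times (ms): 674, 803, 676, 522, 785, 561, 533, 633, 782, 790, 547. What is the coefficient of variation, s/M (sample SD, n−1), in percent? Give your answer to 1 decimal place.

16.9%

n = 11, Σ = 7306, M = 664.1818
Σ(x−M)² = 126589.636; s = √(126589.636/10) = 112.5121
CV = 112.5121 / 664.1818 = 0.16940 = 16.940%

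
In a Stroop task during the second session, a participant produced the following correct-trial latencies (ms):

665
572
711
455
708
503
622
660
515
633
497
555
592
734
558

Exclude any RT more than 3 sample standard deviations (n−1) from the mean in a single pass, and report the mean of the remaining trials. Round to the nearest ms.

n = 15, ΣRT = 8980, M = 598.667
Σ(x−M)² = 104217.33; s = √(104217.33/14) = 86.279
Cutoffs: 598.667 ± 3·86.279 → [339.8, 857.5]
No RTs fall outside the cutoffs; all 15 retained. Mean = 8980/15 = 598.667

599 ms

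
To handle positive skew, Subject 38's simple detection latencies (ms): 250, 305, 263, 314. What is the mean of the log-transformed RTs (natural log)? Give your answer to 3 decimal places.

5.641

ln(RT): 5.5215, 5.7203, 5.5722, 5.7494
Σ ln(RT) = 22.5633
Mean = 22.5633/4 = 5.64083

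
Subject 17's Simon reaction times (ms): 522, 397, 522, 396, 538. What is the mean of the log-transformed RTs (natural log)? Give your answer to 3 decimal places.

ln(RT): 6.2577, 5.9839, 6.2577, 5.9814, 6.2879
Σ ln(RT) = 30.7685
Mean = 30.7685/5 = 6.15371

6.154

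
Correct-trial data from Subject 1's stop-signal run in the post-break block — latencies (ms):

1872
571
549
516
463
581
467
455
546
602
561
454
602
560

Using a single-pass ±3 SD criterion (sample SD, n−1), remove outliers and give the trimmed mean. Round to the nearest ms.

n = 14, ΣRT = 8799, M = 628.500
Σ(x−M)² = 1702315.50; s = √(1702315.50/13) = 361.866
Cutoffs: 628.500 ± 3·361.866 → [-457.1, 1714.1]
Outside: 1872 → excluded.
Retained (n=13): Σ = 6927, mean = 6927/13 = 532.846

533 ms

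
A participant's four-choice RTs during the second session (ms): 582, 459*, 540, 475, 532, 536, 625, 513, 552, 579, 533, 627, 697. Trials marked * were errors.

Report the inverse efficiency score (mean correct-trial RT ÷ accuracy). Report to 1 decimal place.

Correct trials (n=12): 582, 540, 475, 532, 536, 625, 513, 552, 579, 533, 627, 697
Mean correct RT = 6791/12 = 565.9167 ms
Proportion correct = 12/13
IES = 565.9167 / (12/13) = 613.076 ms

613.1 ms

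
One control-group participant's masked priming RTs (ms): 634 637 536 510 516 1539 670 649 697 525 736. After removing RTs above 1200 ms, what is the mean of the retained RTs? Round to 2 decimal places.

Excluded: 1539
Retained (n=10): Σ = 6110
Mean = 6110/10 = 611.0000

611.00 ms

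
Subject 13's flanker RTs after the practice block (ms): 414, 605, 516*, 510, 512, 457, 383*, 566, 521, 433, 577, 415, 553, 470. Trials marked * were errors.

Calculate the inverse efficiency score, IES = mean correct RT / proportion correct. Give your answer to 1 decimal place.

Correct trials (n=12): 414, 605, 510, 512, 457, 566, 521, 433, 577, 415, 553, 470
Mean correct RT = 6033/12 = 502.7500 ms
Proportion correct = 12/14
IES = 502.7500 / (12/14) = 586.542 ms

586.5 ms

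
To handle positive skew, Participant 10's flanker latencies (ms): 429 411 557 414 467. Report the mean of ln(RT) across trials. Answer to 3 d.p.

ln(RT): 6.0615, 6.0186, 6.3226, 6.0259, 6.1463
Σ ln(RT) = 30.5748
Mean = 30.5748/5 = 6.11496

6.115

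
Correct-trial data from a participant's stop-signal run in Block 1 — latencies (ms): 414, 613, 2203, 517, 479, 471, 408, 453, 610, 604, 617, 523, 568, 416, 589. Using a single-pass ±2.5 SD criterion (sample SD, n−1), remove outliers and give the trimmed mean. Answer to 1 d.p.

n = 15, ΣRT = 9485, M = 632.333
Σ(x−M)² = 2726671.33; s = √(2726671.33/14) = 441.319
Cutoffs: 632.333 ± 2.5·441.319 → [-471.0, 1735.6]
Outside: 2203 → excluded.
Retained (n=14): Σ = 7282, mean = 7282/14 = 520.143

520.1 ms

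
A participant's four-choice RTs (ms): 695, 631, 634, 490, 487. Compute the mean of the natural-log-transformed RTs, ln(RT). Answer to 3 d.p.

ln(RT): 6.5439, 6.4473, 6.4520, 6.1944, 6.1883
Σ ln(RT) = 31.8259
Mean = 31.8259/5 = 6.36519

6.365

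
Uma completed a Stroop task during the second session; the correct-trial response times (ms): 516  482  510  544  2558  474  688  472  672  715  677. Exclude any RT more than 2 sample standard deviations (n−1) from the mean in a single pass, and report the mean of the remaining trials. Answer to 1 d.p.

575.0 ms

n = 11, ΣRT = 8308, M = 755.273
Σ(x−M)² = 3665116.18; s = √(3665116.18/10) = 605.402
Cutoffs: 755.273 ± 2·605.402 → [-455.5, 1966.1]
Outside: 2558 → excluded.
Retained (n=10): Σ = 5750, mean = 5750/10 = 575.000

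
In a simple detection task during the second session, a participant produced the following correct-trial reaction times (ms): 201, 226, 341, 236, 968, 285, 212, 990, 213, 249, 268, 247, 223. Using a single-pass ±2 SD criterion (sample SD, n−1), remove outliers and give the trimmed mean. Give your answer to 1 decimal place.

245.5 ms

n = 13, ΣRT = 4659, M = 358.385
Σ(x−M)² = 926965.08; s = √(926965.08/12) = 277.934
Cutoffs: 358.385 ± 2·277.934 → [-197.5, 914.3]
Outside: 968, 990 → excluded.
Retained (n=11): Σ = 2701, mean = 2701/11 = 245.545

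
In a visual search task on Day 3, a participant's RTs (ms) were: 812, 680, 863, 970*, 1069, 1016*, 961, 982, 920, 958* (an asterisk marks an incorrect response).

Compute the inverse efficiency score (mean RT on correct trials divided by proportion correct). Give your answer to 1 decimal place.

1283.1 ms

Correct trials (n=7): 812, 680, 863, 1069, 961, 982, 920
Mean correct RT = 6287/7 = 898.1429 ms
Proportion correct = 7/10
IES = 898.1429 / (7/10) = 1283.061 ms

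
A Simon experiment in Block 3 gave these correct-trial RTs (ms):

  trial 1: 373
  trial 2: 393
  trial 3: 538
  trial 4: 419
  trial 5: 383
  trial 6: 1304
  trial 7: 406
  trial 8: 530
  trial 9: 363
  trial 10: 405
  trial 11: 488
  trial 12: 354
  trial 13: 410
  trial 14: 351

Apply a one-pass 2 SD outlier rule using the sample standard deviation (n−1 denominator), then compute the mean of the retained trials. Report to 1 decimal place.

n = 14, ΣRT = 6717, M = 479.786
Σ(x−M)² = 779258.36; s = √(779258.36/13) = 244.832
Cutoffs: 479.786 ± 2·244.832 → [-9.9, 969.5]
Outside: 1304 → excluded.
Retained (n=13): Σ = 5413, mean = 5413/13 = 416.385

416.4 ms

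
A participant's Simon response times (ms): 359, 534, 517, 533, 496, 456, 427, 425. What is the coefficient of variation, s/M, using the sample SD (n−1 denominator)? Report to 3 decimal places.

n = 8, Σ = 3747, M = 468.3750
Σ(x−M)² = 27319.875; s = √(27319.875/7) = 62.4727
CV = 62.4727 / 468.3750 = 0.13338

0.133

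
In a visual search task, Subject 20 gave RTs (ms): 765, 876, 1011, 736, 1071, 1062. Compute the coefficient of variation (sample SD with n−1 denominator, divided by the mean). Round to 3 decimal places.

n = 6, Σ = 5521, M = 920.1667
Σ(x−M)² = 111062.833; s = √(111062.833/5) = 149.0388
CV = 149.0388 / 920.1667 = 0.16197

0.162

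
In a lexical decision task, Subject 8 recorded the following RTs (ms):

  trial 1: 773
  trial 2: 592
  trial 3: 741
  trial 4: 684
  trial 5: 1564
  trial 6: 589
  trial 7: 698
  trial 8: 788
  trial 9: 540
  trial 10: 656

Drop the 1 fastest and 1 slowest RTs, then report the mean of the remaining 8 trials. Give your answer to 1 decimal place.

690.1 ms

Sorted: 540, 589, 592, 656, 684, 698, 741, 773, 788, 1564
Drop lowest 1 (540) and highest 1 (1564)
Remaining (n=8): Σ = 5521, mean = 5521/8 = 690.125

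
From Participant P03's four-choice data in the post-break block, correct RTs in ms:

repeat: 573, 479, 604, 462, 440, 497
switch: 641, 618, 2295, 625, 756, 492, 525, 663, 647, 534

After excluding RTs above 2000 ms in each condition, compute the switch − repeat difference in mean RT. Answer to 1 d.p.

switch: exclude 2295
M(repeat) = 3055/6 = 509.167
M(switch) = 5501/9 = 611.222
Difference = 611.222 − 509.167 = 102.056 ms

102.1 ms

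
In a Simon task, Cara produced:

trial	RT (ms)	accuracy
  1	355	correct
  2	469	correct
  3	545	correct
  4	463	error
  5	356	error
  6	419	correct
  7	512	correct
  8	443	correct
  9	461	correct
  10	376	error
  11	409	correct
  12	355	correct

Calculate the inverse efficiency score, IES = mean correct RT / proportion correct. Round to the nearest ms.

588 ms

Correct trials (n=9): 355, 469, 545, 419, 512, 443, 461, 409, 355
Mean correct RT = 3968/9 = 440.8889 ms
Proportion correct = 9/12
IES = 440.8889 / (9/12) = 587.852 ms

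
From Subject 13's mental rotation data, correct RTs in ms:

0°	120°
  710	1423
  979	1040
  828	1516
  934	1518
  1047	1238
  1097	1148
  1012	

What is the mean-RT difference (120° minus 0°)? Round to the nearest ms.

M(0°) = 6607/7 = 943.857
M(120°) = 7883/6 = 1313.833
Difference = 1313.833 − 943.857 = 369.976 ms

370 ms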